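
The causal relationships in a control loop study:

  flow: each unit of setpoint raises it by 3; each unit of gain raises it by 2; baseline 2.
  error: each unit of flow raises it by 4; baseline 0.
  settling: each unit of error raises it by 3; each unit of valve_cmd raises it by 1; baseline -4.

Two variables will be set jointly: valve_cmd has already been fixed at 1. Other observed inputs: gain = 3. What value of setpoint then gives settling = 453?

setpoint = 10

With valve_cmd held at 1:
Substituting into the flow equation gives flow = 3*setpoint + 8.
Substituting into the error equation gives error = 12*setpoint + 32.
Substituting into the settling equation gives settling = 36*setpoint + 93.
Solve 36*setpoint + 93 = 453: setpoint = (453 - 93) / 36 = 10.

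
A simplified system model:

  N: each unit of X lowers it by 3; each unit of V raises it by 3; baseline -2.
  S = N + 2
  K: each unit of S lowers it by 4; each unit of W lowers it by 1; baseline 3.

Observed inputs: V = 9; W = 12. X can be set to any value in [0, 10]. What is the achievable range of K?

-117 to 3

Substituting into the N equation gives N = -3*X + 25.
This gives S = -3*X + 27.
Substituting into the K equation gives K = 12*X - 117.
Linear in X, so extremes are at the endpoints: X = 0 gives K = -117; X = 10 gives K = 3.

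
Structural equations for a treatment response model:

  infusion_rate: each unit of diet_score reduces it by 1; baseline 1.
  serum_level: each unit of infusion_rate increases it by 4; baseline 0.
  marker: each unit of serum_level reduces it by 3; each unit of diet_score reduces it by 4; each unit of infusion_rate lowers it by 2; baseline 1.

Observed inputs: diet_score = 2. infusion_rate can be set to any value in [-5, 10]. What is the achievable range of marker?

-147 to 63

Intervening on infusion_rate fixes its value directly, overriding its dependence on diet_score.
Substituting into the marker equation gives marker = -14*infusion_rate - 7.
Linear in infusion_rate, so extremes are at the endpoints: infusion_rate = -5 gives marker = 63; infusion_rate = 10 gives marker = -147.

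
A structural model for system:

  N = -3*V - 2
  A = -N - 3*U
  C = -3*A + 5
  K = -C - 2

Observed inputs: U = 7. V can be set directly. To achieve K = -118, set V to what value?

Substituting into the A equation gives A = 3*V - 19.
C becomes -9*V + 62.
Substituting into the K equation gives K = 9*V - 64.
Solve 9*V - 64 = -118: V = (-118 + 64) / 9 = -6.

V = -6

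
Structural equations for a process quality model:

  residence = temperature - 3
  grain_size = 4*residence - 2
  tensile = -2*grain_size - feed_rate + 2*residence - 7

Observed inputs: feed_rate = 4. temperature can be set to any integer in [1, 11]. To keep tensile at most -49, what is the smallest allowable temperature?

temperature = 10

Substituting into the grain_size equation gives grain_size = 4*temperature - 14.
tensile becomes -6*temperature + 11.
Require -6*temperature + 11 ≤ -49, so temperature ≥ 10.
The smallest integer in [1, 11] satisfying this is 10.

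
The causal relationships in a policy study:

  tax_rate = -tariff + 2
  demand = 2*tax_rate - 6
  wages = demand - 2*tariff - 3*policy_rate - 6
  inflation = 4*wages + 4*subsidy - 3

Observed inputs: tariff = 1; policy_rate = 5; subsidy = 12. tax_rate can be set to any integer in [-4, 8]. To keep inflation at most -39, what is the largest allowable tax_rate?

Intervening on tax_rate fixes its value directly, overriding its dependence on tariff.
Substituting into the wages equation gives wages = 2*tax_rate - 29.
Substituting into the inflation equation gives inflation = 8*tax_rate - 71.
Require 8*tax_rate - 71 ≤ -39, so tax_rate ≤ 4.
The largest integer in [-4, 8] satisfying this is 4.

tax_rate = 4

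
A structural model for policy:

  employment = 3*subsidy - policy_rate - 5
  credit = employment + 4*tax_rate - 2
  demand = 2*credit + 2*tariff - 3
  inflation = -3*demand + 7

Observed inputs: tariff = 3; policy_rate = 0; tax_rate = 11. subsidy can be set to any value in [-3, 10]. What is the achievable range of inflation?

-404 to -170

Substituting into the employment equation gives employment = 3*subsidy - 5.
So credit = 3*subsidy + 37.
demand becomes 6*subsidy + 77.
Substituting into the inflation equation gives inflation = -18*subsidy - 224.
Linear in subsidy, so extremes are at the endpoints: subsidy = -3 gives inflation = -170; subsidy = 10 gives inflation = -404.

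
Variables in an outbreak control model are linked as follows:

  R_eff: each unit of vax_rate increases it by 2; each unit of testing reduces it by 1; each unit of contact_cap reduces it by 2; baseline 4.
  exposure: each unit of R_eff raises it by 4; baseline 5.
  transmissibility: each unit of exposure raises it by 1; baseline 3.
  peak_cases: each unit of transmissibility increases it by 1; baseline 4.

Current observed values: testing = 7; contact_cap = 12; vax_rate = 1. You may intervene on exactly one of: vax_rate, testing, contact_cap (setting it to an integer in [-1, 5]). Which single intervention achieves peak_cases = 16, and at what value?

Intervening on vax_rate: peak_cases = 8*vax_rate - 96. Reaching 16 requires vax_rate = 14, outside [-1, 5].
Intervening on testing: peak_cases = -4*testing - 60. Reaching 16 requires testing = -19, outside [-1, 5].
Intervening on contact_cap: with other inputs at their observed values, peak_cases = -8*contact_cap + 8. Solving for 16 gives contact_cap = -1, within [-1, 5].

set contact_cap = -1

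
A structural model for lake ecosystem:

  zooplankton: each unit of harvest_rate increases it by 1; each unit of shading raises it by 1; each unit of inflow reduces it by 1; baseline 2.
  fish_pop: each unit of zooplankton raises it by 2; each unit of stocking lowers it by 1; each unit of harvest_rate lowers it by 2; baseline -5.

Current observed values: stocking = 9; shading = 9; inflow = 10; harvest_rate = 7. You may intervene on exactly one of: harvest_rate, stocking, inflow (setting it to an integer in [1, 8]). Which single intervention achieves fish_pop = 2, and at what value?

set inflow = 3

Intervening on harvest_rate: the paths from harvest_rate to fish_pop cancel (net effect zero), leaving fish_pop = -12; 2 is unreachable this way.
Intervening on stocking: fish_pop = -stocking - 3. Reaching 2 requires stocking = -5, outside [1, 8].
Intervening on inflow: with other inputs at their observed values, fish_pop = -2*inflow + 8. Solving for 2 gives inflow = 3, within [1, 8].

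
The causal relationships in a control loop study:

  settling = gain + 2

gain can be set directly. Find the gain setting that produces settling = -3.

Solve gain + 2 = -3: gain = (-3 - 2) / 1 = -5.

gain = -5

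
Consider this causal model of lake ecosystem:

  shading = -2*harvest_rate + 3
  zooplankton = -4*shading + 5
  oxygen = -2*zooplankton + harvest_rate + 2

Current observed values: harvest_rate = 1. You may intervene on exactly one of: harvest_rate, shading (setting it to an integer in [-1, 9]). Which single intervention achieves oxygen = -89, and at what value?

Intervening on harvest_rate: with other inputs at their observed values, oxygen = -15*harvest_rate + 16. Solving for -89 gives harvest_rate = 7, within [-1, 9].
Intervening on shading: oxygen = 8*shading - 7. Reaching -89 requires shading = -41/4, not an integer.

set harvest_rate = 7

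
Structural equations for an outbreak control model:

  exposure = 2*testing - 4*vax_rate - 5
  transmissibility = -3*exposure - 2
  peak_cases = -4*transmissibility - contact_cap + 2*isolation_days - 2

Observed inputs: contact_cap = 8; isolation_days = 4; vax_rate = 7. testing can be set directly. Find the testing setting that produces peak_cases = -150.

Substituting into the exposure equation gives exposure = 2*testing - 33.
Substituting into the transmissibility equation gives transmissibility = -6*testing + 97.
This gives peak_cases = 24*testing - 390.
Solve 24*testing - 390 = -150: testing = (-150 + 390) / 24 = 10.

testing = 10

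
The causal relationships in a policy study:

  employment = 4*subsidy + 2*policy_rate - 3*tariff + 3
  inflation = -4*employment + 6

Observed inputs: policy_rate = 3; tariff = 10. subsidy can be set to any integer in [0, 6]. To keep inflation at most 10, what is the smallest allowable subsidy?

Substituting into the employment equation gives employment = 4*subsidy - 21.
Substituting into the inflation equation gives inflation = -16*subsidy + 90.
Require -16*subsidy + 90 ≤ 10, so subsidy ≥ 5.
The smallest integer in [0, 6] satisfying this is 5.

subsidy = 5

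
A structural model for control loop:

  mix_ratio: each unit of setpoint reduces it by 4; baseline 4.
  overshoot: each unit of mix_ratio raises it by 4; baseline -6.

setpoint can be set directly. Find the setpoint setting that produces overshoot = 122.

Substituting into the overshoot equation gives overshoot = -16*setpoint + 10.
Solve -16*setpoint + 10 = 122: setpoint = (122 - 10) / -16 = -7.

setpoint = -7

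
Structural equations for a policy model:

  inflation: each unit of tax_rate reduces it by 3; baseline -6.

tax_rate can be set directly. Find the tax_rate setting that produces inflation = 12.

Solve -3*tax_rate - 6 = 12: tax_rate = (12 + 6) / -3 = -6.

tax_rate = -6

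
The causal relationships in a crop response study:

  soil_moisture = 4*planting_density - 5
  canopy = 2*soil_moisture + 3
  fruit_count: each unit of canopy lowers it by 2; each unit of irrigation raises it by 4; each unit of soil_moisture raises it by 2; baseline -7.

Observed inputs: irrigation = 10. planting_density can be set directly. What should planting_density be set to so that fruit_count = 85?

Substituting into the canopy equation gives canopy = 8*planting_density - 7.
Substituting into the fruit_count equation gives fruit_count = -8*planting_density + 37.
Solve -8*planting_density + 37 = 85: planting_density = (85 - 37) / -8 = -6.

planting_density = -6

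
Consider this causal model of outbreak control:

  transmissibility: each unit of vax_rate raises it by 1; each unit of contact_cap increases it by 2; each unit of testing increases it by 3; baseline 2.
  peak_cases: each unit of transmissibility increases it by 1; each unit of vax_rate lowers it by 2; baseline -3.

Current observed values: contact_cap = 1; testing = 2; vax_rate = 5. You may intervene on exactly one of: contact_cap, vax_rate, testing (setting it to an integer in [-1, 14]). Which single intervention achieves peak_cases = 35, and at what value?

set testing = 13

Intervening on contact_cap: peak_cases = 2*contact_cap. Reaching 35 requires contact_cap = 35/2, not an integer.
Intervening on vax_rate: peak_cases = -vax_rate + 7. Reaching 35 requires vax_rate = -28, outside [-1, 14].
Intervening on testing: with other inputs at their observed values, peak_cases = 3*testing - 4. Solving for 35 gives testing = 13, within [-1, 14].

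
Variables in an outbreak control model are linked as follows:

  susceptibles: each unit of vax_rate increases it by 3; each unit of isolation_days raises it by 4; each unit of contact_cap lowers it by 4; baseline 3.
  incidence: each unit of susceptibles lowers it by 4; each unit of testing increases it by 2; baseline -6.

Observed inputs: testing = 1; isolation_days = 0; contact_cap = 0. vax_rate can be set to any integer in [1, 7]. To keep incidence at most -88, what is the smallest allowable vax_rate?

Substituting into the susceptibles equation gives susceptibles = 3*vax_rate + 3.
Substituting into the incidence equation gives incidence = -12*vax_rate - 16.
Require -12*vax_rate - 16 ≤ -88, so vax_rate ≥ 6.
The smallest integer in [1, 7] satisfying this is 6.

vax_rate = 6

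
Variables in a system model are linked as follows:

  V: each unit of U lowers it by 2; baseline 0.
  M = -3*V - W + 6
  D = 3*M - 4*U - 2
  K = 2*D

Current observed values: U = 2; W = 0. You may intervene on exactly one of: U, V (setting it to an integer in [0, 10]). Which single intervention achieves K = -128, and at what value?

Intervening on U: K = 28*U + 32. Reaching -128 requires U = -40/7, not an integer.
Intervening on V: with other inputs at their observed values, K = -18*V + 16. Solving for -128 gives V = 8, within [0, 10].

set V = 8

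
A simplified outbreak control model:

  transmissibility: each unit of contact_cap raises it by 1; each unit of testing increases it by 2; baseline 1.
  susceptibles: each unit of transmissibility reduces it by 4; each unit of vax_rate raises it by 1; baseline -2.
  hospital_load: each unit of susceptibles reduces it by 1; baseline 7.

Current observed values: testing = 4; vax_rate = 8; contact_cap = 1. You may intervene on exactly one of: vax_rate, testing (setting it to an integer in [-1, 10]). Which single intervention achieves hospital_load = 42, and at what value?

set vax_rate = 7

Intervening on vax_rate: with other inputs at their observed values, hospital_load = -vax_rate + 49. Solving for 42 gives vax_rate = 7, within [-1, 10].
Intervening on testing: hospital_load = 8*testing + 9. Reaching 42 requires testing = 33/8, not an integer.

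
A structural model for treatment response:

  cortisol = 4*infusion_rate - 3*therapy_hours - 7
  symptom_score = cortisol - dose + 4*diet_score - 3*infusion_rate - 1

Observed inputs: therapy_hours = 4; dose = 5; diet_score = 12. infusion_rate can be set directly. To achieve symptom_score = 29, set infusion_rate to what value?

Substituting into the cortisol equation gives cortisol = 4*infusion_rate - 19.
symptom_score becomes infusion_rate + 23.
Solve infusion_rate + 23 = 29: infusion_rate = (29 - 23) / 1 = 6.

infusion_rate = 6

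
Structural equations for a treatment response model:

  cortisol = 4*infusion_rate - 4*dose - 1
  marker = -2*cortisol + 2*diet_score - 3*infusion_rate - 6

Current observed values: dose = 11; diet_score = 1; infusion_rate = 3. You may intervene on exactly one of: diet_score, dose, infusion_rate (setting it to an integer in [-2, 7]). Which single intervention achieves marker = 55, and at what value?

set diet_score = 2

Intervening on diet_score: with other inputs at their observed values, marker = 2*diet_score + 51. Solving for 55 gives diet_score = 2, within [-2, 7].
Intervening on dose: marker = 8*dose - 35. Reaching 55 requires dose = 45/4, not an integer.
Intervening on infusion_rate: marker = -11*infusion_rate + 86. Reaching 55 requires infusion_rate = 31/11, not an integer.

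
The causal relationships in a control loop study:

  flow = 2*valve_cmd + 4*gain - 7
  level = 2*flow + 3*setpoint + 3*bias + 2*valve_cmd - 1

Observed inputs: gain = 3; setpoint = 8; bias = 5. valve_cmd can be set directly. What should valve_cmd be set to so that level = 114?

Substituting into the flow equation gives flow = 2*valve_cmd + 5.
Substituting into the level equation gives level = 6*valve_cmd + 48.
Solve 6*valve_cmd + 48 = 114: valve_cmd = (114 - 48) / 6 = 11.

valve_cmd = 11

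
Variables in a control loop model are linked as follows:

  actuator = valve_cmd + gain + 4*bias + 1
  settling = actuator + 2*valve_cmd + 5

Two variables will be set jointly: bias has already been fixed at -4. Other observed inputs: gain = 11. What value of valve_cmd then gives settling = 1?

valve_cmd = 0

With bias held at -4:
Substituting into the actuator equation gives actuator = valve_cmd - 4.
Substituting into the settling equation gives settling = 3*valve_cmd + 1.
Solve 3*valve_cmd + 1 = 1: valve_cmd = (1 - 1) / 3 = 0.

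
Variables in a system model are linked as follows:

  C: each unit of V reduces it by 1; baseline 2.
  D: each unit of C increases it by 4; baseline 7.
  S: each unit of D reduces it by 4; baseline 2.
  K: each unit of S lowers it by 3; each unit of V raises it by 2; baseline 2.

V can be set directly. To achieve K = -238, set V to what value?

Substituting into the D equation gives D = -4*V + 15.
This gives S = 16*V - 58.
K becomes -46*V + 176.
Solve -46*V + 176 = -238: V = (-238 - 176) / -46 = 9.

V = 9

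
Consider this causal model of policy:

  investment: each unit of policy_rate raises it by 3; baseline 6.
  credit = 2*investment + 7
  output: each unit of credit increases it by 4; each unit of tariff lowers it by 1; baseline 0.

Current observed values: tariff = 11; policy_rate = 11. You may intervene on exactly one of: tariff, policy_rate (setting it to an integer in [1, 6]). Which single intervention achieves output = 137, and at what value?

Intervening on tariff: output = -tariff + 340. Reaching 137 requires tariff = 203, outside [1, 6].
Intervening on policy_rate: with other inputs at their observed values, output = 24*policy_rate + 65. Solving for 137 gives policy_rate = 3, within [1, 6].

set policy_rate = 3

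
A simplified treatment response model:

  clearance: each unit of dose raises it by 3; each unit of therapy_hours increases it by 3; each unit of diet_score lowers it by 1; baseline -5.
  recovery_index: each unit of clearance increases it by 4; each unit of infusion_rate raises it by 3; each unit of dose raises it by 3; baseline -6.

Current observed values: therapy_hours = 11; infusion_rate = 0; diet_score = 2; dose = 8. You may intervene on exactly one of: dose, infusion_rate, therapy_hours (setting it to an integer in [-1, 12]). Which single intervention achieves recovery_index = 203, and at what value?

Intervening on dose: with other inputs at their observed values, recovery_index = 15*dose + 98. Solving for 203 gives dose = 7, within [-1, 12].
Intervening on infusion_rate: recovery_index = 3*infusion_rate + 218. Reaching 203 requires infusion_rate = -5, outside [-1, 12].
Intervening on therapy_hours: recovery_index = 12*therapy_hours + 86. Reaching 203 requires therapy_hours = 39/4, not an integer.

set dose = 7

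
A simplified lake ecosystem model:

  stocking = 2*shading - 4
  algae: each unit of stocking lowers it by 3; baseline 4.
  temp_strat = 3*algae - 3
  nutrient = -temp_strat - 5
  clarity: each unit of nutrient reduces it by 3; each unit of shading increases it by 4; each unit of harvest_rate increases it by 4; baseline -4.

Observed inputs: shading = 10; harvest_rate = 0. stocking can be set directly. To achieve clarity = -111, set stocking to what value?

Intervening on stocking fixes its value directly, overriding its dependence on shading.
Substituting into the temp_strat equation gives temp_strat = -9*stocking + 9.
Substituting into the nutrient equation gives nutrient = 9*stocking - 14.
Substituting into the clarity equation gives clarity = -27*stocking + 78.
Solve -27*stocking + 78 = -111: stocking = (-111 - 78) / -27 = 7.

stocking = 7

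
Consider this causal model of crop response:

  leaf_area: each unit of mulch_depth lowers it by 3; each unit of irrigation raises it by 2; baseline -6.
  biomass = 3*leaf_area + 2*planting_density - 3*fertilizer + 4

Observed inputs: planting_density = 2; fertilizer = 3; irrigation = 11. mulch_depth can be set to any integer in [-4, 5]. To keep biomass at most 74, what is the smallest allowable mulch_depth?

Substituting into the leaf_area equation gives leaf_area = -3*mulch_depth + 16.
Substituting into the biomass equation gives biomass = -9*mulch_depth + 47.
Require -9*mulch_depth + 47 ≤ 74, so mulch_depth ≥ -3.
The smallest integer in [-4, 5] satisfying this is -3.

mulch_depth = -3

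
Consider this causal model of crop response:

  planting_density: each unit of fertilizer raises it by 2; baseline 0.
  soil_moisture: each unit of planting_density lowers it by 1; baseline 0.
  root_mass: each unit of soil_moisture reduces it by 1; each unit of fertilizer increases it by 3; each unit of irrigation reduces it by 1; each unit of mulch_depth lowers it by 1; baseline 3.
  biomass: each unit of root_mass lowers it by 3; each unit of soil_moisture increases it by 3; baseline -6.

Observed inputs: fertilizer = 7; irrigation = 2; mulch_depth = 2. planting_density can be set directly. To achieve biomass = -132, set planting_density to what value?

planting_density = 11

Intervening on planting_density fixes its value directly, overriding its dependence on fertilizer.
Substituting into the root_mass equation gives root_mass = planting_density + 20.
So biomass = -6*planting_density - 66.
Solve -6*planting_density - 66 = -132: planting_density = (-132 + 66) / -6 = 11.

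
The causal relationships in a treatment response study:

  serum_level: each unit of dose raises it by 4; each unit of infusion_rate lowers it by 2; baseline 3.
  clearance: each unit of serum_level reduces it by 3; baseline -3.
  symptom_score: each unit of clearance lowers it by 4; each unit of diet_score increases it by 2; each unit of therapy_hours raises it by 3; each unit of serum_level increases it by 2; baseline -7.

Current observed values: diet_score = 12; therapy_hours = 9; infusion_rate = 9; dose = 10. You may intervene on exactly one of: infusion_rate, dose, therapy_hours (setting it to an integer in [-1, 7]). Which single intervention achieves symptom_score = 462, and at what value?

set infusion_rate = 7

Intervening on infusion_rate: with other inputs at their observed values, symptom_score = -28*infusion_rate + 658. Solving for 462 gives infusion_rate = 7, within [-1, 7].
Intervening on dose: symptom_score = 56*dose - 154. Reaching 462 requires dose = 11, outside [-1, 7].
Intervening on therapy_hours: symptom_score = 3*therapy_hours + 379. Reaching 462 requires therapy_hours = 83/3, not an integer.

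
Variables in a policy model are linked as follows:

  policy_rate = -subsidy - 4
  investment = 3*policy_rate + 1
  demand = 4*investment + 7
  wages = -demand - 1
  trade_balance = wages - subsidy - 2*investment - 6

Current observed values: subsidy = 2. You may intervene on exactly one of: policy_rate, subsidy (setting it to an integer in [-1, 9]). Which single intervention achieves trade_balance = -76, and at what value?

set policy_rate = 3

Intervening on policy_rate: with other inputs at their observed values, trade_balance = -18*policy_rate - 22. Solving for -76 gives policy_rate = 3, within [-1, 9].
Intervening on subsidy: trade_balance = 17*subsidy + 52. Reaching -76 requires subsidy = -128/17, not an integer.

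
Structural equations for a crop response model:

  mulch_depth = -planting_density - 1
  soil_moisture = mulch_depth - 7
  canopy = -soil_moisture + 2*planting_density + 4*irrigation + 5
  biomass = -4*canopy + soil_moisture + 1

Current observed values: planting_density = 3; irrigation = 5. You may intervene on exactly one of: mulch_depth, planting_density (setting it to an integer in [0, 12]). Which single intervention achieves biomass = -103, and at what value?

set mulch_depth = 11

Intervening on mulch_depth: with other inputs at their observed values, biomass = 5*mulch_depth - 158. Solving for -103 gives mulch_depth = 11, within [0, 12].
Intervening on planting_density: biomass = -13*planting_density - 139. Reaching -103 requires planting_density = -36/13, not an integer.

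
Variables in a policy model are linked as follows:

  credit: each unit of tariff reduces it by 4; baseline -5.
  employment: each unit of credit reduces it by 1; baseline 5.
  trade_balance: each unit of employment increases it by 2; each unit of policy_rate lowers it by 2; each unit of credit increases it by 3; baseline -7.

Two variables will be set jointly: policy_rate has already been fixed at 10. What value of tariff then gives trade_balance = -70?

With policy_rate held at 10:
Substituting into the employment equation gives employment = 4*tariff + 10.
This gives trade_balance = -4*tariff - 22.
Solve -4*tariff - 22 = -70: tariff = (-70 + 22) / -4 = 12.

tariff = 12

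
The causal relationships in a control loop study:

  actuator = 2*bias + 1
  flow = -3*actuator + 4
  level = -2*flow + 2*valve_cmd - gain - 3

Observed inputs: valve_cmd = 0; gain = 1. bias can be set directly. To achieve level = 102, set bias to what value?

Substituting into the flow equation gives flow = -6*bias + 1.
This gives level = 12*bias - 6.
Solve 12*bias - 6 = 102: bias = (102 + 6) / 12 = 9.

bias = 9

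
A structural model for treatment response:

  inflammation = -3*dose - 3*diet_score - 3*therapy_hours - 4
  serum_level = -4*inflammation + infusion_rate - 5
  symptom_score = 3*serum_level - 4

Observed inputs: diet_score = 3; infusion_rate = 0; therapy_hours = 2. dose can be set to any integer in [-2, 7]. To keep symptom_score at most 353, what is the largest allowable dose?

Substituting into the inflammation equation gives inflammation = -3*dose - 19.
This gives serum_level = 12*dose + 71.
So symptom_score = 36*dose + 209.
Require 36*dose + 209 ≤ 353, so dose ≤ 4.
The largest integer in [-2, 7] satisfying this is 4.

dose = 4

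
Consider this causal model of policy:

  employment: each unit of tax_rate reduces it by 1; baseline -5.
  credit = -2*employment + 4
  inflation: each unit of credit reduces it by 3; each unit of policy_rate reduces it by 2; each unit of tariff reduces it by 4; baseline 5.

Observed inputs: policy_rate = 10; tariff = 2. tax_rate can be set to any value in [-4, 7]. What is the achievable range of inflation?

Substituting into the credit equation gives credit = 2*tax_rate + 14.
Substituting into the inflation equation gives inflation = -6*tax_rate - 65.
Linear in tax_rate, so extremes are at the endpoints: tax_rate = -4 gives inflation = -41; tax_rate = 7 gives inflation = -107.

-107 to -41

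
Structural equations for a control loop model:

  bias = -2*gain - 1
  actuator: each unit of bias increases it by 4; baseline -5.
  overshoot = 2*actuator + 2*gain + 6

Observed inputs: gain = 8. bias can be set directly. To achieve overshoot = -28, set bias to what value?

bias = -5

Intervening on bias fixes its value directly, overriding its dependence on gain.
Substituting into the overshoot equation gives overshoot = 8*bias + 12.
Solve 8*bias + 12 = -28: bias = (-28 - 12) / 8 = -5.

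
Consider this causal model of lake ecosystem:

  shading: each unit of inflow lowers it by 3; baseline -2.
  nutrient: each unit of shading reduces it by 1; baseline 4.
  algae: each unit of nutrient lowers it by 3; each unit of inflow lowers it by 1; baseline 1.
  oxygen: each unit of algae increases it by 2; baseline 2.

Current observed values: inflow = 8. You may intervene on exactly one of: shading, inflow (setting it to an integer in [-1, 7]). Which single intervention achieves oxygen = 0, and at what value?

set shading = 6

Intervening on shading: with other inputs at their observed values, oxygen = 6*shading - 36. Solving for 0 gives shading = 6, within [-1, 7].
Intervening on inflow: oxygen = -20*inflow - 32. Reaching 0 requires inflow = -8/5, not an integer.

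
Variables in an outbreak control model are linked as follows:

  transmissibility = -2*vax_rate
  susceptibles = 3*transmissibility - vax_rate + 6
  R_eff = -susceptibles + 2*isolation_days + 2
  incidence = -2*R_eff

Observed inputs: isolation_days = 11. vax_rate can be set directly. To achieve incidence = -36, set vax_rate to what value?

Substituting into the susceptibles equation gives susceptibles = -7*vax_rate + 6.
Substituting into the R_eff equation gives R_eff = 7*vax_rate + 18.
Substituting into the incidence equation gives incidence = -14*vax_rate - 36.
Solve -14*vax_rate - 36 = -36: vax_rate = (-36 + 36) / -14 = 0.

vax_rate = 0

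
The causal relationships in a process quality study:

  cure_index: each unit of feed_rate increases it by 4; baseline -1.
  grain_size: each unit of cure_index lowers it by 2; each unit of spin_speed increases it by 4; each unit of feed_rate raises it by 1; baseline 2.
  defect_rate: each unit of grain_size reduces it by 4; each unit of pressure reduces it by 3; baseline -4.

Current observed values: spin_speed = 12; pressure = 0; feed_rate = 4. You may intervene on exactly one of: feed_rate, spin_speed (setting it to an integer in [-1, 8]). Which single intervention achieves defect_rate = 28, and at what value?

set spin_speed = 4

Intervening on feed_rate: defect_rate = 28*feed_rate - 212. Reaching 28 requires feed_rate = 60/7, not an integer.
Intervening on spin_speed: with other inputs at their observed values, defect_rate = -16*spin_speed + 92. Solving for 28 gives spin_speed = 4, within [-1, 8].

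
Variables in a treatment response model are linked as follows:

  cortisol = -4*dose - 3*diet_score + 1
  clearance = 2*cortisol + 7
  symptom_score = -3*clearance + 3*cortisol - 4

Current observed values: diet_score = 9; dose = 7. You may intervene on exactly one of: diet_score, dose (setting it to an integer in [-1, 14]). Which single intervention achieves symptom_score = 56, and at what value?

Intervening on diet_score: with other inputs at their observed values, symptom_score = 9*diet_score + 56. Solving for 56 gives diet_score = 0, within [-1, 14].
Intervening on dose: symptom_score = 12*dose + 53. Reaching 56 requires dose = 1/4, not an integer.

set diet_score = 0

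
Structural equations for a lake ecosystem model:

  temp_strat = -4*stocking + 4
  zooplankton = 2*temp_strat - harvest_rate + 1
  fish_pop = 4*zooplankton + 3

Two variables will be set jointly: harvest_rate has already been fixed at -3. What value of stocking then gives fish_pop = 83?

stocking = -1

With harvest_rate held at -3:
Substituting into the zooplankton equation gives zooplankton = -8*stocking + 12.
fish_pop becomes -32*stocking + 51.
Solve -32*stocking + 51 = 83: stocking = (83 - 51) / -32 = -1.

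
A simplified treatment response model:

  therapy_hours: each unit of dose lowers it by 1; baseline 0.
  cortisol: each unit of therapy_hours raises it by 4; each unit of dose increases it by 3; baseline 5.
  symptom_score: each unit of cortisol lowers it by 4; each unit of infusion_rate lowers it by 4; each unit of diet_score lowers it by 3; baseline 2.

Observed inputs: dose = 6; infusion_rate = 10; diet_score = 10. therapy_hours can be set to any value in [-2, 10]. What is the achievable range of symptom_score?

Intervening on therapy_hours fixes its value directly, overriding its dependence on dose.
Substituting into the cortisol equation gives cortisol = 4*therapy_hours + 23.
So symptom_score = -16*therapy_hours - 160.
Linear in therapy_hours, so extremes are at the endpoints: therapy_hours = -2 gives symptom_score = -128; therapy_hours = 10 gives symptom_score = -320.

-320 to -128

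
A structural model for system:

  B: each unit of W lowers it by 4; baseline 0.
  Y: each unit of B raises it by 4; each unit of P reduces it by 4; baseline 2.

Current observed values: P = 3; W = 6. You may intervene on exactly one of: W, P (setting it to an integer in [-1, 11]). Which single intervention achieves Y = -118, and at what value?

Intervening on W: Y = -16*W - 10. Reaching -118 requires W = 27/4, not an integer.
Intervening on P: with other inputs at their observed values, Y = -4*P - 94. Solving for -118 gives P = 6, within [-1, 11].

set P = 6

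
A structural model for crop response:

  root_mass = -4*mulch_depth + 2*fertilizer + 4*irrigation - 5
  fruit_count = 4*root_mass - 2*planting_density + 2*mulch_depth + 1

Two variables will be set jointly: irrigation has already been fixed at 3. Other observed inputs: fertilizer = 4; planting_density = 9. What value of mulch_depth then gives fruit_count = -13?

With irrigation held at 3:
Substituting into the root_mass equation gives root_mass = -4*mulch_depth + 15.
Substituting into the fruit_count equation gives fruit_count = -14*mulch_depth + 43.
Solve -14*mulch_depth + 43 = -13: mulch_depth = (-13 - 43) / -14 = 4.

mulch_depth = 4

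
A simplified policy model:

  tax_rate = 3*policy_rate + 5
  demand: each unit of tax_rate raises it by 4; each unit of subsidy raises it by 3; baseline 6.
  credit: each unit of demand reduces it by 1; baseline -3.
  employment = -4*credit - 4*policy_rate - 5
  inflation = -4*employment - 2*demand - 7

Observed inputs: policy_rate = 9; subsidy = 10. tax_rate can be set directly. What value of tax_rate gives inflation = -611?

Intervening on tax_rate fixes its value directly, overriding its dependence on policy_rate.
Substituting into the demand equation gives demand = 4*tax_rate + 36.
This gives credit = -4*tax_rate - 39.
Substituting into the employment equation gives employment = 16*tax_rate + 115.
Substituting into the inflation equation gives inflation = -72*tax_rate - 539.
Solve -72*tax_rate - 539 = -611: tax_rate = (-611 + 539) / -72 = 1.

tax_rate = 1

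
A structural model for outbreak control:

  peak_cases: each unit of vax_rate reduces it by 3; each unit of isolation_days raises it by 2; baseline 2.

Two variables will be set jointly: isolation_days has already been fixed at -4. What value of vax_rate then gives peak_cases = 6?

vax_rate = -4

With isolation_days held at -4:
Substituting into the peak_cases equation gives peak_cases = -3*vax_rate - 6.
Solve -3*vax_rate - 6 = 6: vax_rate = (6 + 6) / -3 = -4.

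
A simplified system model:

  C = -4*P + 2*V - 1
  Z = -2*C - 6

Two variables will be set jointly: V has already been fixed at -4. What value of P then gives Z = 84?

With V held at -4:
Substituting into the C equation gives C = -4*P - 9.
Substituting into the Z equation gives Z = 8*P + 12.
Solve 8*P + 12 = 84: P = (84 - 12) / 8 = 9.

P = 9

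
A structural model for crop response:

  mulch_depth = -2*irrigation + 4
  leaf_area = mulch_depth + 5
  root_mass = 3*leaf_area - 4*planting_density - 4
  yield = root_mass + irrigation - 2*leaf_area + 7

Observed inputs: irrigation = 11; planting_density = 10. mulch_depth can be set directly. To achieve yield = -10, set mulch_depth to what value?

mulch_depth = 11

Intervening on mulch_depth fixes its value directly, overriding its dependence on irrigation.
Substituting into the root_mass equation gives root_mass = 3*mulch_depth - 29.
Substituting into the yield equation gives yield = mulch_depth - 21.
Solve mulch_depth - 21 = -10: mulch_depth = (-10 + 21) / 1 = 11.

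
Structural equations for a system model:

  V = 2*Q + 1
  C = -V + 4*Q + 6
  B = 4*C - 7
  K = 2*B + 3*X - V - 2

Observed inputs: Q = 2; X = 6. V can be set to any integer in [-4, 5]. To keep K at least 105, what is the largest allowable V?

Intervening on V fixes its value directly, overriding its dependence on Q.
Substituting into the C equation gives C = -V + 14.
So B = -4*V + 49.
This gives K = -9*V + 114.
Require -9*V + 114 ≥ 105, so V ≤ 1.
The largest integer in [-4, 5] satisfying this is 1.

V = 1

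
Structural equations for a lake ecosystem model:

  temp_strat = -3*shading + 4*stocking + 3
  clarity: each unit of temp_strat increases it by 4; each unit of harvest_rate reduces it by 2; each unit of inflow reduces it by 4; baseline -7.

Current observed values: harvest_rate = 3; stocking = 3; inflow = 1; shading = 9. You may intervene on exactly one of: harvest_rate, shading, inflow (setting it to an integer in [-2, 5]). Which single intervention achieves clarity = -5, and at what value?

set shading = 4

Intervening on harvest_rate: clarity = -2*harvest_rate - 59. Reaching -5 requires harvest_rate = -27, outside [-2, 5].
Intervening on shading: with other inputs at their observed values, clarity = -12*shading + 43. Solving for -5 gives shading = 4, within [-2, 5].
Intervening on inflow: clarity = -4*inflow - 61. Reaching -5 requires inflow = -14, outside [-2, 5].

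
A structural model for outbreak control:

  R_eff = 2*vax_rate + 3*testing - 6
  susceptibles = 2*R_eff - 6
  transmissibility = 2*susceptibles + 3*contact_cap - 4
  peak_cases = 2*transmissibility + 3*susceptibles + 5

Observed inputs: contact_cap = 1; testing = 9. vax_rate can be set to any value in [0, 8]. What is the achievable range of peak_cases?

255 to 479

Substituting into the R_eff equation gives R_eff = 2*vax_rate + 21.
susceptibles becomes 4*vax_rate + 36.
Substituting into the transmissibility equation gives transmissibility = 8*vax_rate + 71.
Substituting into the peak_cases equation gives peak_cases = 28*vax_rate + 255.
Linear in vax_rate, so extremes are at the endpoints: vax_rate = 0 gives peak_cases = 255; vax_rate = 8 gives peak_cases = 479.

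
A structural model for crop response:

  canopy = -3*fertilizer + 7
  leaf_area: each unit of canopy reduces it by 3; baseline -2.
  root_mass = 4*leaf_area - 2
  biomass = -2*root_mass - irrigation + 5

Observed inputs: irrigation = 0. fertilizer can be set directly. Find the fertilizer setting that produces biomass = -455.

Substituting into the leaf_area equation gives leaf_area = 9*fertilizer - 23.
Substituting into the root_mass equation gives root_mass = 36*fertilizer - 94.
Substituting into the biomass equation gives biomass = -72*fertilizer + 193.
Solve -72*fertilizer + 193 = -455: fertilizer = (-455 - 193) / -72 = 9.

fertilizer = 9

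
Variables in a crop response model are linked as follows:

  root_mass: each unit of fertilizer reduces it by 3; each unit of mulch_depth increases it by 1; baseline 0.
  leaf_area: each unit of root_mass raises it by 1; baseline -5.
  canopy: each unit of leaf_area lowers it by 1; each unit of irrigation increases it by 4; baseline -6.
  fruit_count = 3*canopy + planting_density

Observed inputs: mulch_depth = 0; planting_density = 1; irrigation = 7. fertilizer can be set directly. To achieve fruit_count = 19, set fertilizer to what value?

fertilizer = -7

Substituting into the root_mass equation gives root_mass = -3*fertilizer.
leaf_area becomes -3*fertilizer - 5.
This gives canopy = 3*fertilizer + 27.
So fruit_count = 9*fertilizer + 82.
Solve 9*fertilizer + 82 = 19: fertilizer = (19 - 82) / 9 = -7.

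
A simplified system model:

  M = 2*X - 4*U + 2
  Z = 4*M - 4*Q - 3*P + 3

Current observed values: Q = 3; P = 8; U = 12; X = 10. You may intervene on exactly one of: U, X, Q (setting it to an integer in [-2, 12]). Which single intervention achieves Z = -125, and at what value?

set Q = 0

Intervening on U: Z = -16*U + 55. Reaching -125 requires U = 45/4, not an integer.
Intervening on X: Z = 8*X - 217. Reaching -125 requires X = 23/2, not an integer.
Intervening on Q: with other inputs at their observed values, Z = -4*Q - 125. Solving for -125 gives Q = 0, within [-2, 12].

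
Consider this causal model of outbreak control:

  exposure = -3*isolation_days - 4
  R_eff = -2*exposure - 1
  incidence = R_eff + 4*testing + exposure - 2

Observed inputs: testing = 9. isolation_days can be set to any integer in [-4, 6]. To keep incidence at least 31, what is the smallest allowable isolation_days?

isolation_days = -2

Substituting into the R_eff equation gives R_eff = 6*isolation_days + 7.
So incidence = 3*isolation_days + 37.
Require 3*isolation_days + 37 ≥ 31, so isolation_days ≥ -2.
The smallest integer in [-4, 6] satisfying this is -2.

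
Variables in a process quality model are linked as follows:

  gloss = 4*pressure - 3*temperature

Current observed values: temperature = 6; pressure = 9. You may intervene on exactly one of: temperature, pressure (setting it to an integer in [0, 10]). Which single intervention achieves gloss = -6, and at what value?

Intervening on temperature: gloss = -3*temperature + 36. Reaching -6 requires temperature = 14, outside [0, 10].
Intervening on pressure: with other inputs at their observed values, gloss = 4*pressure - 18. Solving for -6 gives pressure = 3, within [0, 10].

set pressure = 3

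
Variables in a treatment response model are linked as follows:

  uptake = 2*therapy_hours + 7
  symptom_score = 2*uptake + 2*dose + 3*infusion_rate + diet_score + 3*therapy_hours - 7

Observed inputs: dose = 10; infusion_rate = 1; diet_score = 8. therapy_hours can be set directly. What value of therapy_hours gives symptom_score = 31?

Substituting into the symptom_score equation gives symptom_score = 7*therapy_hours + 38.
Solve 7*therapy_hours + 38 = 31: therapy_hours = (31 - 38) / 7 = -1.

therapy_hours = -1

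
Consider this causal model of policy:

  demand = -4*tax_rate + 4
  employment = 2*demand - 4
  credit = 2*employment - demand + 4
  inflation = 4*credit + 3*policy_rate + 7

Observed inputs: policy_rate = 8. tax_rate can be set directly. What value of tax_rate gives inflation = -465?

Substituting into the employment equation gives employment = -8*tax_rate + 4.
Substituting into the credit equation gives credit = -12*tax_rate + 8.
inflation becomes -48*tax_rate + 63.
Solve -48*tax_rate + 63 = -465: tax_rate = (-465 - 63) / -48 = 11.

tax_rate = 11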